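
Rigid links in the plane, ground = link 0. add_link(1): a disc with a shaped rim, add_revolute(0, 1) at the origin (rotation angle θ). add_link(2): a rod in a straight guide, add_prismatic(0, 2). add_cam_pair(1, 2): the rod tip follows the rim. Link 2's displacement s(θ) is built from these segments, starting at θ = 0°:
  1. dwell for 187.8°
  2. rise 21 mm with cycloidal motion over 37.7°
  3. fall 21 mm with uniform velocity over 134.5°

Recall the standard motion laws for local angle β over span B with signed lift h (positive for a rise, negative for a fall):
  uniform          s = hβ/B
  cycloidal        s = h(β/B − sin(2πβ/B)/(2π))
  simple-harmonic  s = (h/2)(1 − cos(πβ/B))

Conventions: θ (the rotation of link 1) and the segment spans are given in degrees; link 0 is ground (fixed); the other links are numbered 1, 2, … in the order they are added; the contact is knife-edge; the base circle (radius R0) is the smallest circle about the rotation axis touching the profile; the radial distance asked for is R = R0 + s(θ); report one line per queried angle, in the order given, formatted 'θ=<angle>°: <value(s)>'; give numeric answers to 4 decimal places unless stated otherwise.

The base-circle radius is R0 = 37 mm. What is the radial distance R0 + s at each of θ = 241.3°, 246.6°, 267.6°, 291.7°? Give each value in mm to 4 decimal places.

segment 1 (0° to 187.8°, dwell): s unchanged at 0.0000
segment 2 (187.8° to 225.5°, cycloidal, h = 21) is passed completely: s = 0.0000 + (21) = 21.0000
θ = 241.3° falls in segment 3 (225.5° to 360°, uniform, h = -21): β = 241.3 − 225.5 = 15.8°, B = 134.5°; Δs = -21·15.8/134.5 = -2.4669; s = 21.0000 − 2.4669 = 18.5331
θ = 246.6° falls in segment 3 (225.5° to 360°, uniform, h = -21): β = 246.6 − 225.5 = 21.1°, B = 134.5°; Δs = -21·21.1/134.5 = -3.2944; s = 21.0000 − 3.2944 = 17.7056
θ = 267.6° falls in segment 3 (225.5° to 360°, uniform, h = -21): β = 267.6 − 225.5 = 42.1°, B = 134.5°; Δs = -21·42.1/134.5 = -6.5732; s = 21.0000 − 6.5732 = 14.4268
θ = 291.7° falls in segment 3 (225.5° to 360°, uniform, h = -21): β = 291.7 − 225.5 = 66.2°, B = 134.5°; Δs = -21·66.2/134.5 = -10.3361; s = 21.0000 − 10.3361 = 10.6639
θ=241.3°: R = R0 + s = 37 + 18.5331 = 55.5331
θ=246.6°: R = R0 + s = 37 + 17.7056 = 54.7056
θ=267.6°: R = R0 + s = 37 + 14.4268 = 51.4268
θ=291.7°: R = R0 + s = 37 + 10.6639 = 47.6639

θ=241.3°: 55.5331
θ=246.6°: 54.7056
θ=267.6°: 51.4268
θ=291.7°: 47.6639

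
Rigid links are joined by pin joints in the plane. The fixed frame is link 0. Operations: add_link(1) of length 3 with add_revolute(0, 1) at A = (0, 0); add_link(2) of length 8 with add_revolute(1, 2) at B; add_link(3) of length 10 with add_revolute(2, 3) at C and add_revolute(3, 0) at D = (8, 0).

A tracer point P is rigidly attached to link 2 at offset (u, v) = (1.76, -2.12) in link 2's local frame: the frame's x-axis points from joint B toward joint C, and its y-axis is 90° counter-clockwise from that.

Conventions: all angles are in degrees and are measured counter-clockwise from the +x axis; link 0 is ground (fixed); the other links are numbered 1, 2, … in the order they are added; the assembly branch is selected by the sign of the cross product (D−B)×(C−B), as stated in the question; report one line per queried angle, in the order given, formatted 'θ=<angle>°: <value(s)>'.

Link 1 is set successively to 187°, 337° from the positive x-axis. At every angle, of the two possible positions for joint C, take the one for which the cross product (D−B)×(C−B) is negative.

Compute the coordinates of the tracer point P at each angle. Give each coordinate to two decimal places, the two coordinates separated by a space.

A=(0,0), D=(8.00,0)
θ=187°: B = A + 3.00·(cos187°, sin187°) = (-2.9776, -0.3656)
θ=187°: |BD| = 10.9837
θ=187°: circle(B,8.00) ∩ circle(D,10.00): a=3.8531, h=7.0110
θ=187°:   candidates: C₊=(0.6399,6.7697) cross=77.007; C₋=(1.1067,-7.2444) cross=-77.007
θ=187°:   branch - wants cross < 0 → take C=(1.1067,-7.2444) (cross=-77.007)
θ=187°: ex = (C−B)/|BC| = (0.5105,-0.8599); ey = (0.8599,0.5105)
θ=187°: P = B + 1.76·ex + -2.12·ey = (-3.9020,-2.9613)
θ=337°: B = A + 3.00·(cos337°, sin337°) = (2.7615, -1.1722)
θ=337°: |BD| = 5.3680
θ=337°: circle(B,8.00) ∩ circle(D,10.00): a=-0.6692, h=7.9720
θ=337°:   candidates: C₊=(0.3677,6.4613) cross=42.794; C₋=(3.8493,-9.0979) cross=-42.794
θ=337°:   branch - wants cross < 0 → take C=(3.8493,-9.0979) (cross=-42.794)
θ=337°: ex = (C−B)/|BC| = (0.1360,-0.9907); ey = (0.9907,0.1360)
θ=337°: P = B + 1.76·ex + -2.12·ey = (0.9005,-3.2041)

θ=187°: -3.90 -2.96
θ=337°: 0.90 -3.20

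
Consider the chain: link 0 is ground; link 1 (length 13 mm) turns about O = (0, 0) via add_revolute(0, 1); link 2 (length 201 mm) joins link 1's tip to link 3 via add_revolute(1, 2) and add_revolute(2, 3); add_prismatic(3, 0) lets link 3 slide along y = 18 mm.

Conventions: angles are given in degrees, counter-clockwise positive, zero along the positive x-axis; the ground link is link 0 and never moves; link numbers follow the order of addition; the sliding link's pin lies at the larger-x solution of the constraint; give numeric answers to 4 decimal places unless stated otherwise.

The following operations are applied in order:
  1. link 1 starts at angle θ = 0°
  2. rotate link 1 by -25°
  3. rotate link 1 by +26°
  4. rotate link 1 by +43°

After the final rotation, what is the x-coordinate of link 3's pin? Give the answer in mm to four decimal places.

geometry: r = 13 mm, L = 201 mm, e = 18 mm; θ starts at 0°
rotate link 1 by -25°: θ ← 0° -25° = -25°
rotate link 1 by +26°: θ ← -25° +26° = 1°
rotate link 1 by +43°: θ ← 1° +43° = 44°
crank pin P = (r cos θ, r sin θ) = (9.351417, 9.030559)
h = r sin θ − e = 9.030559 − 18 = -8.969441
x = r cos θ + √(L² − h²) = 9.351417 + 200.799774 = 210.151191

210.1512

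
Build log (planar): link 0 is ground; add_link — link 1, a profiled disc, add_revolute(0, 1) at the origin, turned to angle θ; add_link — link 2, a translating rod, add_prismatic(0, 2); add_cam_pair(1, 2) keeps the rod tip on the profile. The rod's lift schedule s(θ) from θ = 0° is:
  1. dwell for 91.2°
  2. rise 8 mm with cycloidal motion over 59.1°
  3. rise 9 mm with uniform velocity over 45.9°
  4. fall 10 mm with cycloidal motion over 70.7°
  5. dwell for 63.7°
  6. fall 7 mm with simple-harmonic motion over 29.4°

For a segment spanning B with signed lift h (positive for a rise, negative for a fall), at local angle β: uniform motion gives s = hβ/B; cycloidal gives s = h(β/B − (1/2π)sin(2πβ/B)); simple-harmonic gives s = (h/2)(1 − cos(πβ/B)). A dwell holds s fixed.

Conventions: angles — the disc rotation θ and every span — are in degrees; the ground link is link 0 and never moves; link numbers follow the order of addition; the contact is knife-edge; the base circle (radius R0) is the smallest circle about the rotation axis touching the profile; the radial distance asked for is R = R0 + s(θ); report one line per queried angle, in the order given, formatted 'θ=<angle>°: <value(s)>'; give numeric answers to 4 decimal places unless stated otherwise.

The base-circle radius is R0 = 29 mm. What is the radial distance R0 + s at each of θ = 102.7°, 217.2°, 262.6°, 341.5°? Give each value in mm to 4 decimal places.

seg 1 [0°–91.2°] dwell: s stays 0.0000
seg 2 [91.2°–150.3°] cycloidal, h=8: θ=102.7° here. β=11.5, B=59.1. 8·(0.1946 − sin(2π·0.1946)/(2π)) = 0.3598 → s = 0.3598
seg 2 [91.2°–150.3°] cycloidal, h=8: full span → s += 8 → s = 8.0000
seg 3 [150.3°–196.2°] uniform, h=9: full span → s += 9 → s = 17.0000
seg 4 [196.2°–266.9°] cycloidal, h=-10: θ=217.2° here. β=21, B=70.7. -10·(0.2970 − sin(2π·0.2970)/(2π)) = -1.4477 → s = 15.5523
seg 4 [196.2°–266.9°] cycloidal, h=-10: θ=262.6° here. β=66.4, B=70.7. -10·(0.9392 − sin(2π·0.9392)/(2π)) = -9.9853 → s = 7.0147
seg 4 [196.2°–266.9°] cycloidal, h=-10: full span → s += -10 → s = 7.0000
seg 5 [266.9°–330.6°] dwell: s stays 7.0000
seg 6 [330.6°–360°] simple-harmonic, h=-7: θ=341.5° here. β=10.9, B=29.4. -7/2·(1 − cos(π·0.3707)) = -2.1175 → s = 4.8825
θ=102.7°: R = R0 + s = 29 + 0.3598 = 29.3598
θ=217.2°: R = R0 + s = 29 + 15.5523 = 44.5523
θ=262.6°: R = R0 + s = 29 + 7.0147 = 36.0147
θ=341.5°: R = R0 + s = 29 + 4.8825 = 33.8825

θ=102.7°: 29.3598
θ=217.2°: 44.5523
θ=262.6°: 36.0147
θ=341.5°: 33.8825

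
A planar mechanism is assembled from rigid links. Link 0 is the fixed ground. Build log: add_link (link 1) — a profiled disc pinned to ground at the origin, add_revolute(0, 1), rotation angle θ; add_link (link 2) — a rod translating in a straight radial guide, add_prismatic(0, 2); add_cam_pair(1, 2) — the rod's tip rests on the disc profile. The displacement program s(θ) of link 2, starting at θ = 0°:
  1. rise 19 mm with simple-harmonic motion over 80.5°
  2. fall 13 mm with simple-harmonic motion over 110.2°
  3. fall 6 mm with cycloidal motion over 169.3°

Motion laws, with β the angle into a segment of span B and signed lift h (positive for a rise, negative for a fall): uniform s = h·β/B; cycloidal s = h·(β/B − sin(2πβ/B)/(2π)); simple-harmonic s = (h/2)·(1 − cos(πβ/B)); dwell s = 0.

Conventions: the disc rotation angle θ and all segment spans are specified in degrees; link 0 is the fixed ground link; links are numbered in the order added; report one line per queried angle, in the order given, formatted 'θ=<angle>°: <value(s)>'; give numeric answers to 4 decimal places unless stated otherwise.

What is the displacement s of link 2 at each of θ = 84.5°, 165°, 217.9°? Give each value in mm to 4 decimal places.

seg 1 [0°–80.5°] simple-harmonic, h=19: full span → s += 19 → s = 19.0000
seg 2 [80.5°–190.7°] simple-harmonic, h=-13: θ=84.5° here. β=4, B=110.2. -13/2·(1 − cos(π·0.0363)) = -0.0422 → s = 18.9578
seg 2 [80.5°–190.7°] simple-harmonic, h=-13: θ=165° here. β=84.5, B=110.2. -13/2·(1 − cos(π·0.7668)) = -11.3321 → s = 7.6679
seg 2 [80.5°–190.7°] simple-harmonic, h=-13: full span → s += -13 → s = 6.0000
seg 3 [190.7°–360°] cycloidal, h=-6: θ=217.9° here. β=27.2, B=169.3. -6·(0.1607 − sin(2π·0.1607)/(2π)) = -0.1556 → s = 5.8444

θ=84.5°: 18.9578
θ=165°: 7.6679
θ=217.9°: 5.8444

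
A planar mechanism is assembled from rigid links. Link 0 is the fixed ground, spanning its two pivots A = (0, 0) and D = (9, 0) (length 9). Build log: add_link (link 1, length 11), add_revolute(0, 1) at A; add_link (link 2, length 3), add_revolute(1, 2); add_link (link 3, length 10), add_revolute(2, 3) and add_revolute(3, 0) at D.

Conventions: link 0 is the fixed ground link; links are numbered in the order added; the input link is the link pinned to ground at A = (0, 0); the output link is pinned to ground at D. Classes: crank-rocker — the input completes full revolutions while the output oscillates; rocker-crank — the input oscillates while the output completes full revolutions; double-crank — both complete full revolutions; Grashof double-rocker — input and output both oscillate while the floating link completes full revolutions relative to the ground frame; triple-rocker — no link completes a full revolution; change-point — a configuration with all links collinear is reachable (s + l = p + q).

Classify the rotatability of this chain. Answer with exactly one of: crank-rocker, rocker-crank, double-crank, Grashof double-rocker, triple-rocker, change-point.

lengths: ground=9, input=11, coupler=3, output=10
sorted: s=3 (shortest), l=11 (longest), p+q=19
s + l = 14 vs p + q = 19
s + l < p + q (Grashof) with shortest = coupler link → Grashof double-rocker

Grashof double-rocker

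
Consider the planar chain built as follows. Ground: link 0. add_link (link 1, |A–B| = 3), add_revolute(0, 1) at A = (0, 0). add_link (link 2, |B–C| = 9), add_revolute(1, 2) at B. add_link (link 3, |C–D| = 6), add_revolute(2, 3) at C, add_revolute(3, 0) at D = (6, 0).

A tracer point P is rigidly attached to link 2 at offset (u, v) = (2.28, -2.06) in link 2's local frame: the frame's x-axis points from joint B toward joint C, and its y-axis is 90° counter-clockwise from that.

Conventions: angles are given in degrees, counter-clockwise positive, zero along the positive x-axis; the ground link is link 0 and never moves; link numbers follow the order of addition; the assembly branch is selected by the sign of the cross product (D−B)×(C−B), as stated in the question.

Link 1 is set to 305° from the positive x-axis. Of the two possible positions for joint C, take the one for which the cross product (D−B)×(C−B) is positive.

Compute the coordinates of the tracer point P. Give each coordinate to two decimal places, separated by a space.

A=(0,0), D=(6.00,0)
B = A + 3.00·(cos305°, sin305°) = (1.7207, -2.4575)
|BD| = 4.9347
circle(B,9.00) ∩ circle(D,6.00): a=7.0269, h=5.6234
  candidates: C₊=(5.0139,5.9184) cross=27.750; C₋=(10.6147,-3.8346) cross=-27.750
  branch + wants cross > 0 → take C=(5.0139,5.9184) (cross=27.750)
ex = (C−B)/|BC| = (0.3659,0.9307); ey = (-0.9307,0.3659)
P = B + 2.28·ex + -2.06·ey = (4.4721,-1.0893)

4.47 -1.09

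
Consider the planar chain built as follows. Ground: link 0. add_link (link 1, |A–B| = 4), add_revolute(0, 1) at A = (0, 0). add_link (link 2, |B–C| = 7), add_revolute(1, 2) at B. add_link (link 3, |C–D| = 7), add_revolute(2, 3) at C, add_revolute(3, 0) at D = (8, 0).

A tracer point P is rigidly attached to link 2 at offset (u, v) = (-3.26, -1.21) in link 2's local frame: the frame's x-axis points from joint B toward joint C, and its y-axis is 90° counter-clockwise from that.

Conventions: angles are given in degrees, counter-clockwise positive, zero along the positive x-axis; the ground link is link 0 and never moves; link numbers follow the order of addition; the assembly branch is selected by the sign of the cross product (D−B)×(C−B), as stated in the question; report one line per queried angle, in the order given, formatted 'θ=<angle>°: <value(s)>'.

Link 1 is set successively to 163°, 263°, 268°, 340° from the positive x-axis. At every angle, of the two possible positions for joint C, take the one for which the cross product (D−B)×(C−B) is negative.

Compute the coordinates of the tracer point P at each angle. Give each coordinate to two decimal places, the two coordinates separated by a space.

A=(0,0), D=(8.00,0)
θ=163°: B = A + 4.00·(cos163°, sin163°) = (-3.8252, 1.1695)
θ=163°: |BD| = 11.8829
θ=163°: circle(B,7.00) ∩ circle(D,7.00): a=5.9415, h=3.7012
θ=163°:   candidates: C₊=(2.4517,4.2680) cross=43.981; C₋=(1.7231,-3.0985) cross=-43.981
θ=163°:   branch - wants cross < 0 → take C=(1.7231,-3.0985) (cross=-43.981)
θ=163°: ex = (C−B)/|BC| = (0.7926,-0.6097); ey = (0.6097,0.7926)
θ=163°: P = B + -3.26·ex + -1.21·ey = (-7.1469,2.1981)
θ=263°: B = A + 4.00·(cos263°, sin263°) = (-0.4875, -3.9702)
θ=263°: |BD| = 9.3701
θ=263°: circle(B,7.00) ∩ circle(D,7.00): a=4.6851, h=5.2010
θ=263°:   candidates: C₊=(1.5526,2.7259) cross=48.734; C₋=(5.9599,-6.6961) cross=-48.734
θ=263°:   branch - wants cross < 0 → take C=(5.9599,-6.6961) (cross=-48.734)
θ=263°: ex = (C−B)/|BC| = (0.9211,-0.3894); ey = (0.3894,0.9211)
θ=263°: P = B + -3.26·ex + -1.21·ey = (-3.9613,-3.8152)
θ=268°: B = A + 4.00·(cos268°, sin268°) = (-0.1396, -3.9976)
θ=268°: |BD| = 9.0683
θ=268°: circle(B,7.00) ∩ circle(D,7.00): a=4.5341, h=5.3331
θ=268°:   candidates: C₊=(1.5792,2.7881) cross=48.362; C₋=(6.2812,-6.7857) cross=-48.362
θ=268°:   branch - wants cross < 0 → take C=(6.2812,-6.7857) (cross=-48.362)
θ=268°: ex = (C−B)/|BC| = (0.9173,-0.3983); ey = (0.3983,0.9173)
θ=268°: P = B + -3.26·ex + -1.21·ey = (-3.6118,-3.8090)
θ=340°: B = A + 4.00·(cos340°, sin340°) = (3.7588, -1.3681)
θ=340°: |BD| = 4.4564
θ=340°: circle(B,7.00) ∩ circle(D,7.00): a=2.2282, h=6.6359
θ=340°:   candidates: C₊=(3.8422,5.6314) cross=29.572; C₋=(7.9165,-6.9995) cross=-29.572
θ=340°:   branch - wants cross < 0 → take C=(7.9165,-6.9995) (cross=-29.572)
θ=340°: ex = (C−B)/|BC| = (0.5940,-0.8045); ey = (0.8045,0.5940)
θ=340°: P = B + -3.26·ex + -1.21·ey = (0.8490,0.5359)

θ=163°: -7.15 2.20
θ=263°: -3.96 -3.82
θ=268°: -3.61 -3.81
θ=340°: 0.85 0.54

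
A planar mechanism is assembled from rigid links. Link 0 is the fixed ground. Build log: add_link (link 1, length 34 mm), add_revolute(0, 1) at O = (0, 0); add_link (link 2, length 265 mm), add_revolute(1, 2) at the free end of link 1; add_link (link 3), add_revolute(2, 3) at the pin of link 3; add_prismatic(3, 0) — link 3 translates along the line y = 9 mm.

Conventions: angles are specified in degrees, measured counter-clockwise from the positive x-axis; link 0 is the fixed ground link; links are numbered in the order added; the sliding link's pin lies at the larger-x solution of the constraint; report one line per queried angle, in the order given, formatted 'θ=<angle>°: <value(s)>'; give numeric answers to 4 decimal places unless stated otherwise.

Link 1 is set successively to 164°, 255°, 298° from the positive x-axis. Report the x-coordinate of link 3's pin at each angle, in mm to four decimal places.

geometry: r = 34 mm, L = 265 mm, e = 9 mm
θ=164°: crank pin P = (r cos θ, r sin θ) = (-32.682898, 9.371670)
θ=164°: h = r sin θ − e = 9.371670 − 9 = 0.371670
θ=164°: x = r cos θ + √(L² − h²) = -32.682898 + 264.999739 = 232.316842
θ=255°: crank pin P = (r cos θ, r sin θ) = (-8.799848, -32.841478)
θ=255°: h = r sin θ − e = -32.841478 − 9 = -41.841478
θ=255°: x = r cos θ + √(L² − h²) = -8.799848 + 261.675927 = 252.876079
θ=298°: crank pin P = (r cos θ, r sin θ) = (15.962033, -30.020218)
θ=298°: h = r sin θ − e = -30.020218 − 9 = -39.020218
θ=298°: x = r cos θ + √(L² − h²) = 15.962033 + 262.111470 = 278.073503

θ=164°: 232.3168
θ=255°: 252.8761
θ=298°: 278.0735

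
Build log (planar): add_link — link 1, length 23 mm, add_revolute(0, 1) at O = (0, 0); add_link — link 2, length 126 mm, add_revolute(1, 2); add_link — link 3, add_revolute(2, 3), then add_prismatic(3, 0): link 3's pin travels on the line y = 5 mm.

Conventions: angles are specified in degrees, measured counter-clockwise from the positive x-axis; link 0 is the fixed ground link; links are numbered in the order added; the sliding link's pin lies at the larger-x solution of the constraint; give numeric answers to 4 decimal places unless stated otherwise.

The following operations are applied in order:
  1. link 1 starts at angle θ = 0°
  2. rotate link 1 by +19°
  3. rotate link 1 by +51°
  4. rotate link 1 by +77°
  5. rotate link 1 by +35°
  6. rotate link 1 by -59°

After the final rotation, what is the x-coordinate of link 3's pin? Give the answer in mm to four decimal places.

geometry: r = 23 mm, L = 126 mm, e = 5 mm; θ starts at 0°
rotate link 1 by +19°: θ ← 0° +19° = 19°
rotate link 1 by +51°: θ ← 19° +51° = 70°
rotate link 1 by +77°: θ ← 70° +77° = 147°
rotate link 1 by +35°: θ ← 147° +35° = 182°
rotate link 1 by -59°: θ ← 182° -59° = 123°
crank pin P = (r cos θ, r sin θ) = (-12.526698, 19.289423)
h = r sin θ − e = 19.289423 − 5 = 14.289423
x = r cos θ + √(L² − h²) = -12.526698 + 125.187110 = 112.660412

112.6604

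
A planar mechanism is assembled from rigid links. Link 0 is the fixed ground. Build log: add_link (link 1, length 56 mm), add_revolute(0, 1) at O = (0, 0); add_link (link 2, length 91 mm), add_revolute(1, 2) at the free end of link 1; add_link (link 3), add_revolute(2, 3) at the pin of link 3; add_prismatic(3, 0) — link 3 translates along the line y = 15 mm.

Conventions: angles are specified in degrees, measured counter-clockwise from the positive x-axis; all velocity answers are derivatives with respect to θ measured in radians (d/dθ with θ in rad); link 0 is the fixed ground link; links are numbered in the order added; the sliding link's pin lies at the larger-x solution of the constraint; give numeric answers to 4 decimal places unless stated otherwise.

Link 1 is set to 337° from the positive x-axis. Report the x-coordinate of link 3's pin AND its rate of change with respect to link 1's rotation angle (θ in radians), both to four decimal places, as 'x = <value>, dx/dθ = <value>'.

geometry: r = 56 mm, L = 91 mm, e = 15 mm
crank pin P = (r cos θ, r sin θ) = (51.548272, -21.880943)
h = r sin θ − e = -21.880943 − 15 = -36.880943
x = r cos θ + √(L² − h²) = 51.548272 + 83.191322 = 134.739594
dx/dθ = −r sin θ − h·r cos θ/√(L² − h²) (θ in radians; h = -36.880943) = 44.733674

x = 134.7396, dx/dθ = 44.7337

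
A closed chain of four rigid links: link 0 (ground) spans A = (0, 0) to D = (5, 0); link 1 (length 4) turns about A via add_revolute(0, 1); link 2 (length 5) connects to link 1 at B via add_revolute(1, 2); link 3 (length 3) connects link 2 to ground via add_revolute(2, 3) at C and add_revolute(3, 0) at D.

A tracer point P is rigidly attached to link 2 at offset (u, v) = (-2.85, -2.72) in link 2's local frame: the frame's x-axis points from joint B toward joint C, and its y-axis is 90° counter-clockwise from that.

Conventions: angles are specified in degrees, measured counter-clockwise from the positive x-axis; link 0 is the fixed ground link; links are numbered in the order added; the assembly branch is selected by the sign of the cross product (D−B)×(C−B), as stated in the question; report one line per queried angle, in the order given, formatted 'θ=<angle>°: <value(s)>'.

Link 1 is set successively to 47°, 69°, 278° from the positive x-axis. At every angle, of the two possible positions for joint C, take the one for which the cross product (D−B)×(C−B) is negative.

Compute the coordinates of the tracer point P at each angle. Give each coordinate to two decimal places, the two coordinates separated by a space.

A=(0,0), D=(5.00,0)
θ=47°: B = A + 4.00·(cos47°, sin47°) = (2.7280, 2.9254)
θ=47°: |BD| = 3.7041
θ=47°: circle(B,5.00) ∩ circle(D,3.00): a=4.0118, h=2.9842
θ=47°:   candidates: C₊=(7.5456,1.5874) cross=11.054; C₋=(2.8319,-2.0735) cross=-11.054
θ=47°:   branch - wants cross < 0 → take C=(2.8319,-2.0735) (cross=-11.054)
θ=47°: ex = (C−B)/|BC| = (0.0208,-0.9998); ey = (0.9998,0.0208)
θ=47°: P = B + -2.85·ex + -2.72·ey = (-0.0507,5.7183)
θ=69°: B = A + 4.00·(cos69°, sin69°) = (1.4335, 3.7343)
θ=69°: |BD| = 5.1638
θ=69°: circle(B,5.00) ∩ circle(D,3.00): a=4.1312, h=2.8167
θ=69°:   candidates: C₊=(6.3237,2.6922) cross=14.545; C₋=(2.2498,-1.1986) cross=-14.545
θ=69°:   branch - wants cross < 0 → take C=(2.2498,-1.1986) (cross=-14.545)
θ=69°: ex = (C−B)/|BC| = (0.1633,-0.9866); ey = (0.9866,0.1633)
θ=69°: P = B + -2.85·ex + -2.72·ey = (-1.7154,6.1020)
θ=278°: B = A + 4.00·(cos278°, sin278°) = (0.5567, -3.9611)
θ=278°: |BD| = 5.9526
θ=278°: circle(B,5.00) ∩ circle(D,3.00): a=4.3202, h=2.5170
θ=278°:   candidates: C₊=(2.1066,0.7926) cross=14.983; C₋=(5.4565,-2.9651) cross=-14.983
θ=278°:   branch - wants cross < 0 → take C=(5.4565,-2.9651) (cross=-14.983)
θ=278°: ex = (C−B)/|BC| = (0.9800,0.1992); ey = (-0.1992,0.9800)
θ=278°: P = B + -2.85·ex + -2.72·ey = (-1.6944,-7.1943)

θ=47°: -0.05 5.72
θ=69°: -1.72 6.10
θ=278°: -1.69 -7.19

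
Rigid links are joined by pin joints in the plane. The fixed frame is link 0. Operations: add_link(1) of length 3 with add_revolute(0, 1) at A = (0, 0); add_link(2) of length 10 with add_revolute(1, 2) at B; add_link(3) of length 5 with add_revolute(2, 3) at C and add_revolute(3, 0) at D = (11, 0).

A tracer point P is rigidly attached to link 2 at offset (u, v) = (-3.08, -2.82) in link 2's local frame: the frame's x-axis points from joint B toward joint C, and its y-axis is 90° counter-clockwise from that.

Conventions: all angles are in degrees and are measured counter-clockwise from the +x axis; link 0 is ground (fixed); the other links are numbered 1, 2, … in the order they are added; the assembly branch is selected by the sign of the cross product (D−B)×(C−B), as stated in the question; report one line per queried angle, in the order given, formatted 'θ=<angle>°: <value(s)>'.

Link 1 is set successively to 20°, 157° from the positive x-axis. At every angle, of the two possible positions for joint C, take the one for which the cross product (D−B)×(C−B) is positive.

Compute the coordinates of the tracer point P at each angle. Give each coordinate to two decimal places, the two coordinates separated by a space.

A=(0,0), D=(11.00,0)
θ=20°: B = A + 3.00·(cos20°, sin20°) = (2.8191, 1.0261)
θ=20°: |BD| = 8.2450
θ=20°: circle(B,10.00) ∩ circle(D,5.00): a=8.6707, h=4.9818
θ=20°:   candidates: C₊=(12.0424,4.8901) cross=41.075; C₋=(10.8024,-4.9961) cross=-41.075
θ=20°:   branch + wants cross > 0 → take C=(12.0424,4.8901) (cross=41.075)
θ=20°: ex = (C−B)/|BC| = (0.9223,0.3864); ey = (-0.3864,0.9223)
θ=20°: P = B + -3.08·ex + -2.82·ey = (1.0680,-2.7650)
θ=157°: B = A + 3.00·(cos157°, sin157°) = (-2.7615, 1.1722)
θ=157°: |BD| = 13.8113
θ=157°: circle(B,10.00) ∩ circle(D,5.00): a=9.6208, h=2.7276
θ=157°:   candidates: C₊=(7.0561,3.0734) cross=37.671; C₋=(6.5931,-2.3621) cross=-37.671
θ=157°:   branch + wants cross > 0 → take C=(7.0561,3.0734) (cross=37.671)
θ=157°: ex = (C−B)/|BC| = (0.9818,0.1901); ey = (-0.1901,0.9818)
θ=157°: P = B + -3.08·ex + -2.82·ey = (-5.2492,-2.1819)

θ=20°: 1.07 -2.77
θ=157°: -5.25 -2.18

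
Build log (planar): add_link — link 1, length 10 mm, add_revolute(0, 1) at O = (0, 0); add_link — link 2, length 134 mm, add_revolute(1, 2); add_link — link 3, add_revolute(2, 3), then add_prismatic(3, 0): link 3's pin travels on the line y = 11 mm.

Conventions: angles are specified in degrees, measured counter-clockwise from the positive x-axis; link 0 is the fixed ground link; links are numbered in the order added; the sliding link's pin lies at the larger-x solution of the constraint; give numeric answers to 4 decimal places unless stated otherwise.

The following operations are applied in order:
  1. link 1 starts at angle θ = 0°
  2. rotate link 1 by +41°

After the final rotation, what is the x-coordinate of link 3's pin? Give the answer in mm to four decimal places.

geometry: r = 10 mm, L = 134 mm, e = 11 mm; θ starts at 0°
rotate link 1 by +41°: θ ← 0° +41° = 41°
crank pin P = (r cos θ, r sin θ) = (7.547096, 6.560590)
h = r sin θ − e = 6.560590 − 11 = -4.439410
x = r cos θ + √(L² − h²) = 7.547096 + 133.926441 = 141.473537

141.4735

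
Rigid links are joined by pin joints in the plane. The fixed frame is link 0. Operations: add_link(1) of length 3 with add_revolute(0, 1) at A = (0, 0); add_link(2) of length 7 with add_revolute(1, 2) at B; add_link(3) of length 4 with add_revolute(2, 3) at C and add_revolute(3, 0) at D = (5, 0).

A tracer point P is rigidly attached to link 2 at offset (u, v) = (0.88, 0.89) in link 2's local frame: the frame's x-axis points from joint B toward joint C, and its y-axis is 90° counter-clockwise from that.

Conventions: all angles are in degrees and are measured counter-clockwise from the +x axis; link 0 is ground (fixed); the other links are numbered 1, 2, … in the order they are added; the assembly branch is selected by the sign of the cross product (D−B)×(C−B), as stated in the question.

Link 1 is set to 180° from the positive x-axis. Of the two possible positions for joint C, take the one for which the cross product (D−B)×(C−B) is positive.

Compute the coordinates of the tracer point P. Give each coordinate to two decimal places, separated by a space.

A=(0,0), D=(5.00,0)
B = A + 3.00·(cos180°, sin180°) = (-3.0000, 0.0000)
|BD| = 8.0000
circle(B,7.00) ∩ circle(D,4.00): a=6.0625, h=3.4994
  candidates: C₊=(3.0625,3.4994) cross=27.996; C₋=(3.0625,-3.4994) cross=-27.996
  branch + wants cross > 0 → take C=(3.0625,3.4994) (cross=27.996)
ex = (C−B)/|BC| = (0.8661,0.4999); ey = (-0.4999,0.8661)
P = B + 0.88·ex + 0.89·ey = (-2.6828,1.2107)

-2.68 1.21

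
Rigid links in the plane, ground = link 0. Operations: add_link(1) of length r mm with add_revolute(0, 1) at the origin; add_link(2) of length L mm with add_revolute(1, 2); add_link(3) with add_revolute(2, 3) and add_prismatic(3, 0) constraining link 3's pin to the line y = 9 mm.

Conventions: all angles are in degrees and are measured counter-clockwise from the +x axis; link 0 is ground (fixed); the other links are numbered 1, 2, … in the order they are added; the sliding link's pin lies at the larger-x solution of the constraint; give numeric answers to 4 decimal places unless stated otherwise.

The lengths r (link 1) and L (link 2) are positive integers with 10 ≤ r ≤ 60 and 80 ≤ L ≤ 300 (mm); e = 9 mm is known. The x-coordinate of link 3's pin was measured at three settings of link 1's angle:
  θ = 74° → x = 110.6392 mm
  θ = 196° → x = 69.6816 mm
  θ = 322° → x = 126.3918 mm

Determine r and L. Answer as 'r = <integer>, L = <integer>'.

constraint per measurement: (x − r cos θ)² + (r sin θ − e)² = L²
subtracting the θ₁ and θ₂ equations cancels the r² and L² terms:
r = (x₁² − x₂²) / (2[(x₁cos θ₁ + e sin θ₁) − (x₂cos θ₂ + e sin θ₂)]) = 33.9999 → r = 34
L² = (x₁ − r cos θ₁)² + (r sin θ₁ − e)² = 10815.9923 → L = 104.0000 → L = 104
check at θ₃=322°: x = 126.3918 (printed 126.3918) ✓

r = 34, L = 104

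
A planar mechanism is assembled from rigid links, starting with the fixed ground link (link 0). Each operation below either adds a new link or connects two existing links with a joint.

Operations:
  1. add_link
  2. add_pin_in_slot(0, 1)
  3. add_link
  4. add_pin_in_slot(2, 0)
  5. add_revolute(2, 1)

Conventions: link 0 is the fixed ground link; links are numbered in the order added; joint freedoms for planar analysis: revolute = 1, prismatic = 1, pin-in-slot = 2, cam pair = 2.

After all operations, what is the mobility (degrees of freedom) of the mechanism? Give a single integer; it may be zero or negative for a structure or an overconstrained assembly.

L=1 J1=0 J2=0
add link → L=2 J1=0 J2=0
PS@0,1 dof=2 J2 → L=2 J1=0 J2=1
add link → L=3 J1=0 J2=1
PS@2,0 dof=2 J2 → L=3 J1=0 J2=2
R@2,1 dof=1 J1 → L=3 J1=1 J2=2
M=3(L−1)−2J1−J2=3·2−2·1−2=2

M = 2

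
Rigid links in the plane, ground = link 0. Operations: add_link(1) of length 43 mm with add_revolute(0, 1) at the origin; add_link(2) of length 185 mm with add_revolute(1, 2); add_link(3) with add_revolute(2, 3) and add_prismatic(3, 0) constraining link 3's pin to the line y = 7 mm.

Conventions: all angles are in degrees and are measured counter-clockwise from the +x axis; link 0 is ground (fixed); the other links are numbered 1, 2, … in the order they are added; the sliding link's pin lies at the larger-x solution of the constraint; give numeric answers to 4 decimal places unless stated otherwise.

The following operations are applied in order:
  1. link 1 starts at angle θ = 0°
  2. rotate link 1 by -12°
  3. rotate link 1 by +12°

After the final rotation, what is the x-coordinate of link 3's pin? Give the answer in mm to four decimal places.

geometry: r = 43 mm, L = 185 mm, e = 7 mm; θ starts at 0°
rotate link 1 by -12°: θ ← 0° -12° = -12°
rotate link 1 by +12°: θ ← -12° +12° = 0°
crank pin P = (r cos θ, r sin θ) = (43.000000, 0.000000)
h = r sin θ − e = 0.000000 − 7 = -7.000000
x = r cos θ + √(L² − h²) = 43.000000 + 184.867520 = 227.867520

227.8675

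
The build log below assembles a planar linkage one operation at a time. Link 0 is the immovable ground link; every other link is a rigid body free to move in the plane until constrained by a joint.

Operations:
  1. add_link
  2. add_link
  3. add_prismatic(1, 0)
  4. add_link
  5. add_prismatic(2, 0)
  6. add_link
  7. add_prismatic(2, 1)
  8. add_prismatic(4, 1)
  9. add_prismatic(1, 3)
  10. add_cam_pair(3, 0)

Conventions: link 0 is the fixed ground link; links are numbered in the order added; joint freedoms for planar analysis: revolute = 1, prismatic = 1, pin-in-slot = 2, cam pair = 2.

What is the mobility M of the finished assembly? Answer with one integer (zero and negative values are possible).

ground; <1,0,0>
#1 <2,0,0>
#2 <3,0,0>
P:1↔0 J1 <3,1,0>
#3 <4,1,0>
P:2↔0 J1 <4,2,0>
#4 <5,2,0>
P:2↔1 J1 <5,3,0>
P:4↔1 J1 <5,4,0>
P:1↔3 J1 <5,5,0>
C:3↔0 J2 <5,5,1>
3×4 − 2×5 − 1×1 = 1

M = 1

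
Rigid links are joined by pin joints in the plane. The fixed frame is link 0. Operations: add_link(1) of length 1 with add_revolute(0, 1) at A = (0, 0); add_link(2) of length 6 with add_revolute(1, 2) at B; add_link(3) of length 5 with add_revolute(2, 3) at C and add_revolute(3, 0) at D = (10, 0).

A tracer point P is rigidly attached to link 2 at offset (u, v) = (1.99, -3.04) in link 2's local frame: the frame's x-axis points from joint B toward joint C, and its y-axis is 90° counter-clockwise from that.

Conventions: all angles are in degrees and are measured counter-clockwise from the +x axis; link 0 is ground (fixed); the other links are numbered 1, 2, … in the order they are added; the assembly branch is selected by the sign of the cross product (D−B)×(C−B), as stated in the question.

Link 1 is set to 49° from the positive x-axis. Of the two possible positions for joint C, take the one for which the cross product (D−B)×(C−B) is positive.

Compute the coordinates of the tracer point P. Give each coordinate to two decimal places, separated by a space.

A=(0,0), D=(10.00,0)
B = A + 1.00·(cos49°, sin49°) = (0.6561, 0.7547)
|BD| = 9.3744
circle(B,6.00) ∩ circle(D,5.00): a=5.2739, h=2.8611
  candidates: C₊=(6.1432,3.1820) cross=26.821; C₋=(5.6825,-2.5217) cross=-26.821
  branch + wants cross > 0 → take C=(6.1432,3.1820) (cross=26.821)
ex = (C−B)/|BC| = (0.9145,0.4045); ey = (-0.4045,0.9145)
P = B + 1.99·ex + -3.04·ey = (3.7058,-1.2204)

3.71 -1.22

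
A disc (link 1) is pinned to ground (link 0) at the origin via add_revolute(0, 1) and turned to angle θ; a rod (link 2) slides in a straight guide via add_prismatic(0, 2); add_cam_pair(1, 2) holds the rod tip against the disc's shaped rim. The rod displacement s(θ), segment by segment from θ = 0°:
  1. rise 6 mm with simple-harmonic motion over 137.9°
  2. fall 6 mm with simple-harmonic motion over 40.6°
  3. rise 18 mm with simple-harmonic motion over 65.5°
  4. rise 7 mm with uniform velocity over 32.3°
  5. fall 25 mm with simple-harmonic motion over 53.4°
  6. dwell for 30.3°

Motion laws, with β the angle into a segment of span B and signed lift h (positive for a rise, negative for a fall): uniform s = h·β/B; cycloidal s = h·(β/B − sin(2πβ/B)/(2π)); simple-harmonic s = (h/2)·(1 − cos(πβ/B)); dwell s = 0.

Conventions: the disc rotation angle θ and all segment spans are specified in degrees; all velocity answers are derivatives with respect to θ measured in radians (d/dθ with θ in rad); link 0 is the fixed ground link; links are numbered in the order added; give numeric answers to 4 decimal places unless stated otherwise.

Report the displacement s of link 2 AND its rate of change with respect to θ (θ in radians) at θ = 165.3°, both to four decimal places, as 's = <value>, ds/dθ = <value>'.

segment 1 (0° to 137.9°, simple-harmonic, h = 6) is passed completely: s = 0.0000 + (6) = 6.0000
θ = 165.3° falls in segment 2 (137.9° to 178.5°, simple-harmonic, h = -6): β = 165.3 − 137.9 = 27.4°, B = 40.6°; Δs = -6/2·(1 − cos(π·0.6749)) = -4.5665; s = 6.0000 − 4.5665 = 1.4335
velocity in seg [137.9°–178.5°] (simple-harmonic), θ in radians: β = 27.4° = 0.4782 rad, B = 40.6° = 0.7086 rad; ds/dθ = (πh/(2B)) sin(πβ/B) = (π·(-6)/(2·0.7086)) sin(π·0.6749) = -11.343222 mm/rad

s = 1.4335, ds/dθ = -11.3432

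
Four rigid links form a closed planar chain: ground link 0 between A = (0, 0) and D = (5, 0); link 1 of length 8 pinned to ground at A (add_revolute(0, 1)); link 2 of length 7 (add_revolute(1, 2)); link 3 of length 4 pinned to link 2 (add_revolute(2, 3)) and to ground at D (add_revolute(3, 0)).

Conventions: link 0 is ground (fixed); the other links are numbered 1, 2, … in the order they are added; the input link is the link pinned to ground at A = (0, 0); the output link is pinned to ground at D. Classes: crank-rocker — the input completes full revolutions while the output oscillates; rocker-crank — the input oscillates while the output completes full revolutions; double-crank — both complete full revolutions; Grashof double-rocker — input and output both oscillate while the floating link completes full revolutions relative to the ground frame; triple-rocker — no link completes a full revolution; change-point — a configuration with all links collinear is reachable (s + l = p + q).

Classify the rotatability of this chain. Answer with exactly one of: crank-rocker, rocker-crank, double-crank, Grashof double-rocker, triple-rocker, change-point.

lengths: ground=5, input=8, coupler=7, output=4
sorted: s=4 (shortest), l=8 (longest), p+q=12
s + l = 12 vs p + q = 12
s + l = p + q → change-point (collinear configuration reachable)

change-point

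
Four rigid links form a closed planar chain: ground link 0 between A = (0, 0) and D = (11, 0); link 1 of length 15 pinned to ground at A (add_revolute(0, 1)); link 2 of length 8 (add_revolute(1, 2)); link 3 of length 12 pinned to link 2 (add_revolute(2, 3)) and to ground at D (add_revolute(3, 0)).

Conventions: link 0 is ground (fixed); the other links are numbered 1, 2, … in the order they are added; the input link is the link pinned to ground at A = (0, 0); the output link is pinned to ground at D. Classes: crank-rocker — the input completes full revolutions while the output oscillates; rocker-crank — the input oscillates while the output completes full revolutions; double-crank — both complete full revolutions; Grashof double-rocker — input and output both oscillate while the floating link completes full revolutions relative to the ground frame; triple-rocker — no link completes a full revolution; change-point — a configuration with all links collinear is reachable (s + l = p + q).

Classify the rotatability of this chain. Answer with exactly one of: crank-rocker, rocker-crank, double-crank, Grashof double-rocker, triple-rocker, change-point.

lengths: ground=11, input=15, coupler=8, output=12
sorted: s=8 (shortest), l=15 (longest), p+q=23
s + l = 23 vs p + q = 23
s + l = p + q → change-point (collinear configuration reachable)

change-point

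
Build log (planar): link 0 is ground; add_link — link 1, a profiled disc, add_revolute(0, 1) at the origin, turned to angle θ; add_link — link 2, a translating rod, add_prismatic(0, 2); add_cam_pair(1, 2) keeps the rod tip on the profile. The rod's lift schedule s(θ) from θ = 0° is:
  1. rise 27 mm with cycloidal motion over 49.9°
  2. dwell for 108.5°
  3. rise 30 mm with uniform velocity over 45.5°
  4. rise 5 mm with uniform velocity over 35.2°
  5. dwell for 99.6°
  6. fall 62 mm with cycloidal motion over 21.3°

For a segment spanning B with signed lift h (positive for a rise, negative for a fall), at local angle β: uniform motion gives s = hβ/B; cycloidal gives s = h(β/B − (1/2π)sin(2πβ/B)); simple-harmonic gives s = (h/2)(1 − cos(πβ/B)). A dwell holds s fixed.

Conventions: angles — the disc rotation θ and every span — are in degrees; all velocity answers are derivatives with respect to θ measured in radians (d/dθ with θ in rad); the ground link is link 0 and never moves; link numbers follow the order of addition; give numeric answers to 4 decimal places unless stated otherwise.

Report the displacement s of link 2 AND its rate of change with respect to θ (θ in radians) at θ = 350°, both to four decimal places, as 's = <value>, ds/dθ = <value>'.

seg 1 [0°–49.9°] cycloidal, h=27: full span → s += 27 → s = 27.0000
seg 2 [49.9°–158.4°] dwell: s stays 27.0000
seg 3 [158.4°–203.9°] uniform, h=30: full span → s += 30 → s = 57.0000
seg 4 [203.9°–239.1°] uniform, h=5: full span → s += 5 → s = 62.0000
seg 5 [239.1°–338.7°] dwell: s stays 62.0000
seg 6 [338.7°–360°] cycloidal, h=-62: θ=350° here. β=11.3, B=21.3. -62·(0.5305 − sin(2π·0.5305)/(2π)) = -34.7725 → s = 27.2275
velocity in seg [338.7°–360°] (cycloidal), θ in radians: β = 11.3° = 0.1972 rad, B = 21.3° = 0.3718 rad; ds/dθ = (h/B)(1 − cos(2πβ/B)) = ((-62)/0.3718)(1 − cos(2π·0.5305)) = -330.496559 mm/rad

s = 27.2275, ds/dθ = -330.4966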